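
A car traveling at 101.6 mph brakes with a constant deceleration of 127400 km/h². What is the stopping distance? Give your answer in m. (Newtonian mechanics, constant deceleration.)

v₀ = 101.6 mph × 0.44704 = 45.4193 m/s
a = 127400 km/h² × 7.716049382716049e-05 = 9.83025 m/s²
d = v₀² / (2a) = 45.4193² / (2 × 9.83025) = 2062.91 / 19.6605 = 104.9 m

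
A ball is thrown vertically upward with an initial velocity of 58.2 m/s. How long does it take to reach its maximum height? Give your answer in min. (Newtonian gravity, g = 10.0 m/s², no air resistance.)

t_up = v₀ / g = 58.2 / 10.0 = 5.82 s
t_up = 5.82 s / 60.0 = 0.097 min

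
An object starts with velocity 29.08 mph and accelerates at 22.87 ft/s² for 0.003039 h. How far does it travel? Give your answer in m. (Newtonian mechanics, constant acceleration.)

v₀ = 29.08 mph × 0.44704 = 12.9999 m/s
a = 22.87 ft/s² × 0.3048 = 6.97078 m/s²
t = 0.003039 h × 3600.0 = 10.9404 s
d = v₀ × t + ½ × a × t² = 12.9999 × 10.9404 + 0.5 × 6.97078 × 10.9404² = 559.4 m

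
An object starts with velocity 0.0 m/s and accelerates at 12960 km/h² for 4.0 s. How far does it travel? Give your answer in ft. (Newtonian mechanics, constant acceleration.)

a = 12960 km/h² × 7.716049382716049e-05 = 1.0 m/s²
d = v₀ × t + ½ × a × t² = 0.0 × 4.0 + 0.5 × 1.0 × 4.0² = 8.0 m
d = 8.0 m / 0.3048 = 26.25 ft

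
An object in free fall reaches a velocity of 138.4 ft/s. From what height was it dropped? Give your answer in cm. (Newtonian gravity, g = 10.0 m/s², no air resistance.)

v = 138.4 ft/s × 0.3048 = 42.1843 m/s
h = v² / (2g) = 42.1843² / (2 × 10.0) = 88.9758 m
h = 88.9758 m / 0.01 = 8898 cm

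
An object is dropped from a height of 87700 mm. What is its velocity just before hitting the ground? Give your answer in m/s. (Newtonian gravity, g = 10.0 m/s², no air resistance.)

h = 87700 mm × 0.001 = 87.7 m
v = √(2gh) = √(2 × 10.0 × 87.7) = 41.88 m/s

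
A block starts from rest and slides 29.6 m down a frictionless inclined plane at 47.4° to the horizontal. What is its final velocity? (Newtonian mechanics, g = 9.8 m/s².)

a = g sin(θ) = 9.8 × sin(47.4°) = 7.2138 m/s²
v = √(2ad) = √(2 × 7.2138 × 29.6) = 20.67 m/s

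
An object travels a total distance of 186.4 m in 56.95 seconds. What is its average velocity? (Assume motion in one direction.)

v_avg = Δd / Δt = 186.4 / 56.95 = 3.27 m/s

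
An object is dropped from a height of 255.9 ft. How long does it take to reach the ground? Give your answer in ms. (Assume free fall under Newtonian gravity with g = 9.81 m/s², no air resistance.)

h = 255.9 ft × 0.3048 = 77.9983 m
t = √(2h/g) = √(2 × 77.9983 / 9.81) = 3.98771 s
t = 3.98771 s / 0.001 = 3988 ms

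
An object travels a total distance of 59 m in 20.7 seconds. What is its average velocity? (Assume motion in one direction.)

v_avg = Δd / Δt = 59 / 20.7 = 2.85 m/s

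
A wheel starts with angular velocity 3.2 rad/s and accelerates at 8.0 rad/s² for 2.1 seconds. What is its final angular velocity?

ω = ω₀ + αt = 3.2 + 8.0 × 2.1 = 20.0 rad/s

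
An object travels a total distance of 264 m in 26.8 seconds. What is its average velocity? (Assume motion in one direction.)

v_avg = Δd / Δt = 264 / 26.8 = 9.85 m/s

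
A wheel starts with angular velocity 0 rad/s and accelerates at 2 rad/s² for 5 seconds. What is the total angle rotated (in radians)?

θ = ω₀t + ½αt² = 0×5 + ½×2×5² = 25.0 rad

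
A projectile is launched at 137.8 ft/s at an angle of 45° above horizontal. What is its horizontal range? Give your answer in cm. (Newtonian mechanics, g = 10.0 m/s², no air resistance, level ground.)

v₀ = 137.8 ft/s × 0.3048 = 42.0014 m/s
R = v₀² × sin(2θ) / g = 42.0014² × sin(2 × 45°) / 10.0 = 1764.12 × 1.0 / 10.0 = 176.412 m
R = 176.412 m / 0.01 = 17640 cm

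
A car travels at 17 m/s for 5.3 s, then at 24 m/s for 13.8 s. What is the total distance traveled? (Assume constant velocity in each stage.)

d₁ = v₁t₁ = 17 × 5.3 = 90.1 m
d₂ = v₂t₂ = 24 × 13.8 = 331.2 m
d_total = 90.1 + 331.2 = 421.3 m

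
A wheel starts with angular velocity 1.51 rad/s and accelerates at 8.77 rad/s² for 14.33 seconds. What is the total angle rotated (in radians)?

θ = ω₀t + ½αt² = 1.51×14.33 + ½×8.77×14.33² = 922.09 rad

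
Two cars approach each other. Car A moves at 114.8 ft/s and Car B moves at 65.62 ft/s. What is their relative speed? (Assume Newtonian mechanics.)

v_rel = v_A + v_B = 114.8 + 65.62 = 180.42 ft/s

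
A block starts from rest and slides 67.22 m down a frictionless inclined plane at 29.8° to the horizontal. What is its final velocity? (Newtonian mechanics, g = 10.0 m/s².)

a = g sin(θ) = 10.0 × sin(29.8°) = 4.9697 m/s²
v = √(2ad) = √(2 × 4.9697 × 67.22) = 25.85 m/s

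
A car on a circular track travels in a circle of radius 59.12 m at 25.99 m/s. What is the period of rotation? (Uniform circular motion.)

T = 2πr/v = 2π×59.12/25.99 = 14.29 s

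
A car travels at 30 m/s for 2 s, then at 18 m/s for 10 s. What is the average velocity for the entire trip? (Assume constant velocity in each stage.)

d₁ = v₁t₁ = 30 × 2 = 60 m
d₂ = v₂t₂ = 18 × 10 = 180 m
d_total = 240 m, t_total = 12 s
v_avg = d_total/t_total = 240/12 = 20.0 m/s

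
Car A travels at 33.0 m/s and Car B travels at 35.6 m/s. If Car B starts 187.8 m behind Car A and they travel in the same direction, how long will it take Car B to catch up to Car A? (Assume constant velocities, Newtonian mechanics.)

Relative speed: v_rel = 35.6 - 33.0 = 2.6 m/s
Time to catch: t = d₀/v_rel = 187.8/2.6 = 72.23 s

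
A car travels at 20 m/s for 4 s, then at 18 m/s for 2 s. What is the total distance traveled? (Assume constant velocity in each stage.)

d₁ = v₁t₁ = 20 × 4 = 80 m
d₂ = v₂t₂ = 18 × 2 = 36 m
d_total = 80 + 36 = 116 m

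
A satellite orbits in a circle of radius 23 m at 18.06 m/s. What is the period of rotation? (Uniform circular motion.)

T = 2πr/v = 2π×23/18.06 = 8.0 s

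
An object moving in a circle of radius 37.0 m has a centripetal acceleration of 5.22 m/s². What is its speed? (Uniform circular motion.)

v = √(a_c × r) = √(5.22 × 37.0) = 13.9 m/s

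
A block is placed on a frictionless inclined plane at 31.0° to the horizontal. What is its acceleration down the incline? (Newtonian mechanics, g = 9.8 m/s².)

a = g sin(θ) = 9.8 × sin(31.0°) = 9.8 × 0.515 = 5.05 m/s²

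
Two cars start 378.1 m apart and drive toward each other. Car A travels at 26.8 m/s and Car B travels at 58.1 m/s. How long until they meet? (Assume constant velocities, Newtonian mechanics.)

Combined speed: v_combined = 26.8 + 58.1 = 84.9 m/s
Time to meet: t = d/v_combined = 378.1/84.9 = 4.45 s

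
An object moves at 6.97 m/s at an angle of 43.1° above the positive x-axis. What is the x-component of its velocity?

vₓ = v cos(θ) = 6.97 × cos(43.1°) = 5.09 m/s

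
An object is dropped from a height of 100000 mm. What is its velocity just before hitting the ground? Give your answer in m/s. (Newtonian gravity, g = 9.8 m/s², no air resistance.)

h = 100000 mm × 0.001 = 100.0 m
v = √(2gh) = √(2 × 9.8 × 100.0) = 44.27 m/s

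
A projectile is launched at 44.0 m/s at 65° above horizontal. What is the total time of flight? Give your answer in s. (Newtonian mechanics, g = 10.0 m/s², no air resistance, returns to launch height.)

T = 2 × v₀ × sin(θ) / g = 2 × 44.0 × sin(65°) / 10.0 = 2 × 44.0 × 0.906308 / 10.0 = 7.976 s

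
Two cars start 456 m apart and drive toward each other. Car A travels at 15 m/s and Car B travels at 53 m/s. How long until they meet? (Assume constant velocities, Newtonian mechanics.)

Combined speed: v_combined = 15 + 53 = 68 m/s
Time to meet: t = d/v_combined = 456/68 = 6.71 s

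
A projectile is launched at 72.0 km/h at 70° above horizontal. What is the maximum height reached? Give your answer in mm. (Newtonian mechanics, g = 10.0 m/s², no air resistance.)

v₀ = 72.0 km/h × 0.2777777777777778 = 20.0 m/s
H = v₀² × sin²(θ) / (2g) = 20.0² × sin(70°)² / (2 × 10.0) = 400.0 × 0.883022 / 20.0 = 17.6604 m
H = 17.6604 m / 0.001 = 17660 mm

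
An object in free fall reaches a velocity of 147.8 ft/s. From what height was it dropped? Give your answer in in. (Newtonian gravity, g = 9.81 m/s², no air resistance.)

v = 147.8 ft/s × 0.3048 = 45.0494 m/s
h = v² / (2g) = 45.0494² / (2 × 9.81) = 103.438 m
h = 103.438 m / 0.0254 = 4072 in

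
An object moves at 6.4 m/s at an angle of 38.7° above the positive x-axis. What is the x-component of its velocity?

vₓ = v cos(θ) = 6.4 × cos(38.7°) = 4.99 m/s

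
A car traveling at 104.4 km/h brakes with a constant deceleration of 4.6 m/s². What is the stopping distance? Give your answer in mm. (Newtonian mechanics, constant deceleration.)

v₀ = 104.4 km/h × 0.2777777777777778 = 29.0 m/s
d = v₀² / (2a) = 29.0² / (2 × 4.6) = 841.0 / 9.2 = 91.413 m
d = 91.413 m / 0.001 = 91410 mm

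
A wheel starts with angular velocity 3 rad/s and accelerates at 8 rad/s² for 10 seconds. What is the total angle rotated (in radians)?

θ = ω₀t + ½αt² = 3×10 + ½×8×10² = 430.0 rad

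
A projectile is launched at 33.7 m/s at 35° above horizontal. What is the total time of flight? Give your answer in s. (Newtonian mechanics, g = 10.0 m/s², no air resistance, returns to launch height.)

T = 2 × v₀ × sin(θ) / g = 2 × 33.7 × sin(35°) / 10.0 = 2 × 33.7 × 0.573576 / 10.0 = 3.866 s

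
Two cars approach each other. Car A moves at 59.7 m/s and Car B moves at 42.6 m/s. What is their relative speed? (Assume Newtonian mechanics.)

v_rel = v_A + v_B = 59.7 + 42.6 = 102.3 m/s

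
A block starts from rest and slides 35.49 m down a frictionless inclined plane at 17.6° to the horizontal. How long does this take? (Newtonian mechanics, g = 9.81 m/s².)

a = g sin(θ) = 9.81 × sin(17.6°) = 2.9662 m/s²
t = √(2d/a) = √(2 × 35.49 / 2.9662) = 4.89 s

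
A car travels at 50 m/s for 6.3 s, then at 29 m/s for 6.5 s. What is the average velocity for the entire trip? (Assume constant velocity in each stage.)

d₁ = v₁t₁ = 50 × 6.3 = 315.0 m
d₂ = v₂t₂ = 29 × 6.5 = 188.5 m
d_total = 503.5 m, t_total = 12.8 s
v_avg = d_total/t_total = 503.5/12.8 = 39.34 m/s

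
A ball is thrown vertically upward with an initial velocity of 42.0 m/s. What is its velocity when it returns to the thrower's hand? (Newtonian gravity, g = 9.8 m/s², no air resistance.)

By conservation of energy (no air resistance), the ball returns to the throw height with the same speed as launch, but directed downward.
|v_ground| = v₀ = 42.0 m/s
v_ground = 42.0 m/s (downward)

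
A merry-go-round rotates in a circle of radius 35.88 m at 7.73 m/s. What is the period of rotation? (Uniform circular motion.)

T = 2πr/v = 2π×35.88/7.73 = 29.16 s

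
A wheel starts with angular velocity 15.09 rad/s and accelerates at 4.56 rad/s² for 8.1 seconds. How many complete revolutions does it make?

θ = ω₀t + ½αt² = 15.09×8.1 + ½×4.56×8.1² = 271.8198 rad
Total revolutions = θ/(2π) = 271.8198/(2π) = 43.26
Complete revolutions = ⌊43.26⌋ = 43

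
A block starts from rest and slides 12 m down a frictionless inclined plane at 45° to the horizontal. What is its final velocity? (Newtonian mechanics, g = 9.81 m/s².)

a = g sin(θ) = 9.81 × sin(45°) = 6.9367 m/s²
v = √(2ad) = √(2 × 6.9367 × 12) = 12.9 m/s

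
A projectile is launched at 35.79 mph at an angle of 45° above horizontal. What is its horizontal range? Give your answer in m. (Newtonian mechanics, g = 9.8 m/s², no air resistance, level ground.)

v₀ = 35.79 mph × 0.44704 = 15.9996 m/s
R = v₀² × sin(2θ) / g = 15.9996² × sin(2 × 45°) / 9.8 = 255.987 × 1.0 / 9.8 = 26.12 m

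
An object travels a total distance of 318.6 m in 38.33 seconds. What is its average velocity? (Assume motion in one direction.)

v_avg = Δd / Δt = 318.6 / 38.33 = 8.31 m/s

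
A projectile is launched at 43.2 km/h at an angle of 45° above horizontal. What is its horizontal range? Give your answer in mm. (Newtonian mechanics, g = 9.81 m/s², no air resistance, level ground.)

v₀ = 43.2 km/h × 0.2777777777777778 = 12.0 m/s
R = v₀² × sin(2θ) / g = 12.0² × sin(2 × 45°) / 9.81 = 144.0 × 1.0 / 9.81 = 14.6789 m
R = 14.6789 m / 0.001 = 14680 mm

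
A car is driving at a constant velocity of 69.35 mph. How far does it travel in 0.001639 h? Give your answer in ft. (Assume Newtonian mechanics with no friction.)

v = 69.35 mph × 0.44704 = 31.0022 m/s
t = 0.001639 h × 3600.0 = 5.9004 s
d = v × t = 31.0022 × 5.9004 = 182.925 m
d = 182.925 m / 0.3048 = 600.1 ft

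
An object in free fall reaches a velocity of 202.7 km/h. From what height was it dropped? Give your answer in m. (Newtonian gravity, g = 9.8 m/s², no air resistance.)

v = 202.7 km/h × 0.2777777777777778 = 56.3056 m/s
h = v² / (2g) = 56.3056² / (2 × 9.8) = 161.8 m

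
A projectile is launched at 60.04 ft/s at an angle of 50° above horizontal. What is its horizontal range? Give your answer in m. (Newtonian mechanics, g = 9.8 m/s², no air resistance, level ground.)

v₀ = 60.04 ft/s × 0.3048 = 18.3002 m/s
R = v₀² × sin(2θ) / g = 18.3002² × sin(2 × 50°) / 9.8 = 334.897 × 0.984808 / 9.8 = 33.65 m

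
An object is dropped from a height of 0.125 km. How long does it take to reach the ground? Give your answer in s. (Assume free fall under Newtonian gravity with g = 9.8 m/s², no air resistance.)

h = 0.125 km × 1000.0 = 125.0 m
t = √(2h/g) = √(2 × 125.0 / 9.8) = 5.051 s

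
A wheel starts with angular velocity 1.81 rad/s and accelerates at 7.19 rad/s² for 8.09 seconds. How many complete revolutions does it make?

θ = ω₀t + ½αt² = 1.81×8.09 + ½×7.19×8.09² = 249.9288195 rad
Total revolutions = θ/(2π) = 249.9288195/(2π) = 39.78
Complete revolutions = ⌊39.78⌋ = 39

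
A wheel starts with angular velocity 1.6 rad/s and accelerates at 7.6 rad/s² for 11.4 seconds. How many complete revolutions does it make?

θ = ω₀t + ½αt² = 1.6×11.4 + ½×7.6×11.4² = 512.088 rad
Total revolutions = θ/(2π) = 512.088/(2π) = 81.5
Complete revolutions = ⌊81.5⌋ = 81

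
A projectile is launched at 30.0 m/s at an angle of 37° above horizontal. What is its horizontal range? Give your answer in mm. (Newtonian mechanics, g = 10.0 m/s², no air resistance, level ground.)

R = v₀² × sin(2θ) / g = 30.0² × sin(2 × 37°) / 10.0 = 900.0 × 0.961262 / 10.0 = 86.5136 m
R = 86.5136 m / 0.001 = 86510 mm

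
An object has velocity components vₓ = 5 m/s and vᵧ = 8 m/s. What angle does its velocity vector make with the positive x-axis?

θ = arctan(vᵧ/vₓ) = arctan(8/5) = 57.99°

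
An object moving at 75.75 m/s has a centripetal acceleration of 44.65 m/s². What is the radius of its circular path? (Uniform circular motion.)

r = v²/a_c = 75.75²/44.65 = 128.51 m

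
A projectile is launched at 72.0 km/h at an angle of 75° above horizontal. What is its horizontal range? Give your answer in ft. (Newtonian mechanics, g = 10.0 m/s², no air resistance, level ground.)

v₀ = 72.0 km/h × 0.2777777777777778 = 20.0 m/s
R = v₀² × sin(2θ) / g = 20.0² × sin(2 × 75°) / 10.0 = 400.0 × 0.5 / 10.0 = 20.0 m
R = 20.0 m / 0.3048 = 65.62 ft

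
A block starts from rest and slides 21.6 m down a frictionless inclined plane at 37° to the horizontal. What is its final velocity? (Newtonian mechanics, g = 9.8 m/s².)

a = g sin(θ) = 9.8 × sin(37°) = 5.8978 m/s²
v = √(2ad) = √(2 × 5.8978 × 21.6) = 15.96 m/s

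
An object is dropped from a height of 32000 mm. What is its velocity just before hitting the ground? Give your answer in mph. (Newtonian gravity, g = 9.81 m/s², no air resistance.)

h = 32000 mm × 0.001 = 32.0 m
v = √(2gh) = √(2 × 9.81 × 32.0) = 25.0567 m/s
v = 25.0567 m/s / 0.44704 = 56.05 mph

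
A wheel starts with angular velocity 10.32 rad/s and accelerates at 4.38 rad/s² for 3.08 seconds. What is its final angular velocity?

ω = ω₀ + αt = 10.32 + 4.38 × 3.08 = 23.81 rad/s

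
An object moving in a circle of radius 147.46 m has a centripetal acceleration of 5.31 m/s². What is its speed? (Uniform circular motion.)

v = √(a_c × r) = √(5.31 × 147.46) = 27.98 m/s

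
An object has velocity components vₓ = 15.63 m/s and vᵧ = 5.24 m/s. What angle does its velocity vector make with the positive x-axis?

θ = arctan(vᵧ/vₓ) = arctan(5.24/15.63) = 18.53°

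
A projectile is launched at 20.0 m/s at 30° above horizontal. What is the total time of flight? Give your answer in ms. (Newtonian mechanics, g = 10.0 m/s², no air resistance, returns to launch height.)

T = 2 × v₀ × sin(θ) / g = 2 × 20.0 × sin(30°) / 10.0 = 2 × 20.0 × 0.5 / 10.0 = 2.0 s
T = 2.0 s / 0.001 = 2000 ms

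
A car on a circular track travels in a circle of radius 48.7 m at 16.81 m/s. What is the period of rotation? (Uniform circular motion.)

T = 2πr/v = 2π×48.7/16.81 = 18.2 s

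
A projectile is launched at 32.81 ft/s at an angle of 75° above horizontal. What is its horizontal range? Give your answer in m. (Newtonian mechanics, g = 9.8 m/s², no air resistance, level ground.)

v₀ = 32.81 ft/s × 0.3048 = 10.0005 m/s
R = v₀² × sin(2θ) / g = 10.0005² × sin(2 × 75°) / 9.8 = 100.01 × 0.5 / 9.8 = 5.103 m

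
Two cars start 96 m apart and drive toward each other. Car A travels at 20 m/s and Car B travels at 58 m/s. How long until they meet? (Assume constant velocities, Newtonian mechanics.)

Combined speed: v_combined = 20 + 58 = 78 m/s
Time to meet: t = d/v_combined = 96/78 = 1.23 s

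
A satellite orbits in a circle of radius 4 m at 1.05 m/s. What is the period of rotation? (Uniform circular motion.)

T = 2πr/v = 2π×4/1.05 = 23.94 s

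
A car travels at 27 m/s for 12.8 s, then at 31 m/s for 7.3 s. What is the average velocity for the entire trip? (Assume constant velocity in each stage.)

d₁ = v₁t₁ = 27 × 12.8 = 345.6 m
d₂ = v₂t₂ = 31 × 7.3 = 226.3 m
d_total = 571.9 m, t_total = 20.1 s
v_avg = d_total/t_total = 571.9/20.1 = 28.45 m/s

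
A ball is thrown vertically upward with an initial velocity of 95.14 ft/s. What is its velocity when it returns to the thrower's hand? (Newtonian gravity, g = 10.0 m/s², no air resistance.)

By conservation of energy (no air resistance), the ball returns to the throw height with the same speed as launch, but directed downward.
|v_ground| = v₀ = 95.14 ft/s
v_ground = 95.14 ft/s (downward)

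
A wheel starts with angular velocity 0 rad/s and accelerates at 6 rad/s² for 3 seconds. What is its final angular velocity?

ω = ω₀ + αt = 0 + 6 × 3 = 18 rad/s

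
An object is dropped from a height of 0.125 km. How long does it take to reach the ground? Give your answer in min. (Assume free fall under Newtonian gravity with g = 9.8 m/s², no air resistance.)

h = 0.125 km × 1000.0 = 125.0 m
t = √(2h/g) = √(2 × 125.0 / 9.8) = 5.05076 s
t = 5.05076 s / 60.0 = 0.08418 min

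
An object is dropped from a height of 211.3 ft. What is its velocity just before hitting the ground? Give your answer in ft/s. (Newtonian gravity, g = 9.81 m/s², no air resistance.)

h = 211.3 ft × 0.3048 = 64.4042 m
v = √(2gh) = √(2 × 9.81 × 64.4042) = 35.5473 m/s
v = 35.5473 m/s / 0.3048 = 116.6 ft/s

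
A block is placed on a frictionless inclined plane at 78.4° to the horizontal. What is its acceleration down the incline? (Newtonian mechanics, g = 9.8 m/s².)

a = g sin(θ) = 9.8 × sin(78.4°) = 9.8 × 0.9796 = 9.6 m/s²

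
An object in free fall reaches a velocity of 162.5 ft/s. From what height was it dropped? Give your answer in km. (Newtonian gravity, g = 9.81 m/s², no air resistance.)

v = 162.5 ft/s × 0.3048 = 49.53 m/s
h = v² / (2g) = 49.53² / (2 × 9.81) = 125.037 m
h = 125.037 m / 1000.0 = 0.125 km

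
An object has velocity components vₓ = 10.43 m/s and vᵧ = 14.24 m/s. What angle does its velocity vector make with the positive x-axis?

θ = arctan(vᵧ/vₓ) = arctan(14.24/10.43) = 53.78°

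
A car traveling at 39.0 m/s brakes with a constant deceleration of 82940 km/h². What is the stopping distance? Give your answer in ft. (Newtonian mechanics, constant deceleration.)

a = 82940 km/h² × 7.716049382716049e-05 = 6.39969 m/s²
d = v₀² / (2a) = 39.0² / (2 × 6.39969) = 1521.0 / 12.7994 = 118.834 m
d = 118.834 m / 0.3048 = 389.9 ft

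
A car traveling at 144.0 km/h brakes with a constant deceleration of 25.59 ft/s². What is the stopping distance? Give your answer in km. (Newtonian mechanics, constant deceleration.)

v₀ = 144.0 km/h × 0.2777777777777778 = 40.0 m/s
a = 25.59 ft/s² × 0.3048 = 7.79983 m/s²
d = v₀² / (2a) = 40.0² / (2 × 7.79983) = 1600.0 / 15.5997 = 102.566 m
d = 102.566 m / 1000.0 = 0.1026 km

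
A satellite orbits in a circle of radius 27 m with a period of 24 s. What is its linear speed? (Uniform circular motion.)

v = 2πr/T = 2π×27/24 = 7.07 m/s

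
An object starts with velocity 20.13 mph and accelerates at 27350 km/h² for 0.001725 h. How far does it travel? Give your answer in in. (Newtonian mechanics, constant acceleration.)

v₀ = 20.13 mph × 0.44704 = 8.99892 m/s
a = 27350 km/h² × 7.716049382716049e-05 = 2.11034 m/s²
t = 0.001725 h × 3600.0 = 6.21 s
d = v₀ × t + ½ × a × t² = 8.99892 × 6.21 + 0.5 × 2.11034 × 6.21² = 96.575 m
d = 96.575 m / 0.0254 = 3802 in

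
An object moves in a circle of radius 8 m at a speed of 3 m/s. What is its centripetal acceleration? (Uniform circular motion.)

a_c = v²/r = 3²/8 = 9/8 = 1.12 m/s²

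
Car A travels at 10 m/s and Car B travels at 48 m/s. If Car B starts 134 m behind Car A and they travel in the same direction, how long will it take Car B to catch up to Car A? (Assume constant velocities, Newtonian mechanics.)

Relative speed: v_rel = 48 - 10 = 38 m/s
Time to catch: t = d₀/v_rel = 134/38 = 3.53 s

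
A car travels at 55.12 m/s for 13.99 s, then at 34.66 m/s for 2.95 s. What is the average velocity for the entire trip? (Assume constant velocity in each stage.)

d₁ = v₁t₁ = 55.12 × 13.99 = 771.1288 m
d₂ = v₂t₂ = 34.66 × 2.95 = 102.247 m
d_total = 873.3758 m, t_total = 16.94 s
v_avg = d_total/t_total = 873.3758/16.94 = 51.56 m/s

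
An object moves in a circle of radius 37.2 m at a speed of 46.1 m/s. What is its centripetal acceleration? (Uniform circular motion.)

a_c = v²/r = 46.1²/37.2 = 2125.21/37.2 = 57.13 m/s²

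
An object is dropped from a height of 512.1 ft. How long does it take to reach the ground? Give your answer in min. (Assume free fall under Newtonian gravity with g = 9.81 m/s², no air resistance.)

h = 512.1 ft × 0.3048 = 156.088 m
t = √(2h/g) = √(2 × 156.088 / 9.81) = 5.64112 s
t = 5.64112 s / 60.0 = 0.09402 min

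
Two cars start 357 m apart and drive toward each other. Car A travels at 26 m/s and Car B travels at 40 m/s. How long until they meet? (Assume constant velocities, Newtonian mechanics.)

Combined speed: v_combined = 26 + 40 = 66 m/s
Time to meet: t = d/v_combined = 357/66 = 5.41 s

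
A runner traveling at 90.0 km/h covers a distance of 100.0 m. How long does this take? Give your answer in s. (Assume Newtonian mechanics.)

v = 90.0 km/h × 0.2777777777777778 = 25.0 m/s
t = d / v = 100.0 / 25.0 = 4.0 s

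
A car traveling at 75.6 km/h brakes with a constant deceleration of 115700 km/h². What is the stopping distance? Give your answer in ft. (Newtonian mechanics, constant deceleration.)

v₀ = 75.6 km/h × 0.2777777777777778 = 21.0 m/s
a = 115700 km/h² × 7.716049382716049e-05 = 8.92747 m/s²
d = v₀² / (2a) = 21.0² / (2 × 8.92747) = 441.0 / 17.8549 = 24.6991 m
d = 24.6991 m / 0.3048 = 81.03 ft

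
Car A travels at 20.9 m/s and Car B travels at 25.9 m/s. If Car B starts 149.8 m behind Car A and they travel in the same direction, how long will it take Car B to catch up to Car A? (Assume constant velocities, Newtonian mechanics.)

Relative speed: v_rel = 25.9 - 20.9 = 5.0 m/s
Time to catch: t = d₀/v_rel = 149.8/5.0 = 29.96 s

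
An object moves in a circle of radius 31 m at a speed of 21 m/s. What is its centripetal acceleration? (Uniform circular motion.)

a_c = v²/r = 21²/31 = 441/31 = 14.23 m/s²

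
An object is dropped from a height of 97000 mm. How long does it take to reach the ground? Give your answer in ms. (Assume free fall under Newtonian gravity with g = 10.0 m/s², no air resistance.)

h = 97000 mm × 0.001 = 97.0 m
t = √(2h/g) = √(2 × 97.0 / 10.0) = 4.40454 s
t = 4.40454 s / 0.001 = 4405 ms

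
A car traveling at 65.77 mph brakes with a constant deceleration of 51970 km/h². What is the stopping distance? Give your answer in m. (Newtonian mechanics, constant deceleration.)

v₀ = 65.77 mph × 0.44704 = 29.4018 m/s
a = 51970 km/h² × 7.716049382716049e-05 = 4.01003 m/s²
d = v₀² / (2a) = 29.4018² / (2 × 4.01003) = 864.466 / 8.02006 = 107.8 m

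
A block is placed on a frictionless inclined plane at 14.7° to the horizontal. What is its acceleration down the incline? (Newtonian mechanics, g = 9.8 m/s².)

a = g sin(θ) = 9.8 × sin(14.7°) = 9.8 × 0.2538 = 2.49 m/s²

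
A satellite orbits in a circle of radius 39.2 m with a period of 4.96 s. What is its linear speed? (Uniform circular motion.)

v = 2πr/T = 2π×39.2/4.96 = 49.66 m/s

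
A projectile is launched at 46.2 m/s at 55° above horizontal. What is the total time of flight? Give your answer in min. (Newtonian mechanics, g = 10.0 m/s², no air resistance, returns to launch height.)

T = 2 × v₀ × sin(θ) / g = 2 × 46.2 × sin(55°) / 10.0 = 2 × 46.2 × 0.819152 / 10.0 = 7.56896 s
T = 7.56896 s / 60.0 = 0.1261 min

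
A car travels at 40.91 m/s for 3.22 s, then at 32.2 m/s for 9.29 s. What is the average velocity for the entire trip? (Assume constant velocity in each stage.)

d₁ = v₁t₁ = 40.91 × 3.22 = 131.7302 m
d₂ = v₂t₂ = 32.2 × 9.29 = 299.138 m
d_total = 430.8682 m, t_total = 12.51 s
v_avg = d_total/t_total = 430.8682/12.51 = 34.44 m/s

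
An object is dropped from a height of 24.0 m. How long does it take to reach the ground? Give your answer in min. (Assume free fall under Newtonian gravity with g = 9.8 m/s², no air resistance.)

t = √(2h/g) = √(2 × 24.0 / 9.8) = 2.21313 s
t = 2.21313 s / 60.0 = 0.03689 min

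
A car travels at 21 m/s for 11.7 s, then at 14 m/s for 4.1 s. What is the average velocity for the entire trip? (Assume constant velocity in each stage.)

d₁ = v₁t₁ = 21 × 11.7 = 245.7 m
d₂ = v₂t₂ = 14 × 4.1 = 57.4 m
d_total = 303.1 m, t_total = 15.8 s
v_avg = d_total/t_total = 303.1/15.8 = 19.18 m/s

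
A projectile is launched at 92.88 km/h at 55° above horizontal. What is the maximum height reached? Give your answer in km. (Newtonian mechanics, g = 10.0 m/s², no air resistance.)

v₀ = 92.88 km/h × 0.2777777777777778 = 25.8 m/s
H = v₀² × sin²(θ) / (2g) = 25.8² × sin(55°)² / (2 × 10.0) = 665.64 × 0.67101 / 20.0 = 22.3326 m
H = 22.3326 m / 1000.0 = 0.02233 km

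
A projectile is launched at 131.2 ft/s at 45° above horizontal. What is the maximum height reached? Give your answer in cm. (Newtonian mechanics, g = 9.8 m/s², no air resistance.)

v₀ = 131.2 ft/s × 0.3048 = 39.9898 m/s
H = v₀² × sin²(θ) / (2g) = 39.9898² × sin(45°)² / (2 × 9.8) = 1599.18 × 0.5 / 19.6 = 40.7954 m
H = 40.7954 m / 0.01 = 4080 cm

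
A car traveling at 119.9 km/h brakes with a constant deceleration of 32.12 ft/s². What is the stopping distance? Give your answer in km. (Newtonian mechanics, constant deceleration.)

v₀ = 119.9 km/h × 0.2777777777777778 = 33.3056 m/s
a = 32.12 ft/s² × 0.3048 = 9.79018 m/s²
d = v₀² / (2a) = 33.3056² / (2 × 9.79018) = 1109.26 / 19.5804 = 56.6515 m
d = 56.6515 m / 1000.0 = 0.05665 km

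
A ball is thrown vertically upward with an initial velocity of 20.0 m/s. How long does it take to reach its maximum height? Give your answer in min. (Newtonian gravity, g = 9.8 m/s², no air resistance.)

t_up = v₀ / g = 20.0 / 9.8 = 2.04082 s
t_up = 2.04082 s / 60.0 = 0.03401 min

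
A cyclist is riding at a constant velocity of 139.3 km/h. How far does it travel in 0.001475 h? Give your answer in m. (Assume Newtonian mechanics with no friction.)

v = 139.3 km/h × 0.2777777777777778 = 38.6944 m/s
t = 0.001475 h × 3600.0 = 5.31 s
d = v × t = 38.6944 × 5.31 = 205.5 m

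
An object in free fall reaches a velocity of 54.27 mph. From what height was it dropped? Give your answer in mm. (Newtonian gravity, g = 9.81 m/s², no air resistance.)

v = 54.27 mph × 0.44704 = 24.2609 m/s
h = v² / (2g) = 24.2609² / (2 × 9.81) = 29.9996 m
h = 29.9996 m / 0.001 = 30000 mm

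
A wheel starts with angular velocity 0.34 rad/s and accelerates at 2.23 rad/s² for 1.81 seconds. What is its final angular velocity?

ω = ω₀ + αt = 0.34 + 2.23 × 1.81 = 4.38 rad/s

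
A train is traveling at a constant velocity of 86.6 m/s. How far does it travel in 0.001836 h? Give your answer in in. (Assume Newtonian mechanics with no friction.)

t = 0.001836 h × 3600.0 = 6.6096 s
d = v × t = 86.6 × 6.6096 = 572.391 m
d = 572.391 m / 0.0254 = 22540 in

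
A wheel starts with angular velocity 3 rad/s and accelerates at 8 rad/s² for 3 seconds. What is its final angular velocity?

ω = ω₀ + αt = 3 + 8 × 3 = 27 rad/s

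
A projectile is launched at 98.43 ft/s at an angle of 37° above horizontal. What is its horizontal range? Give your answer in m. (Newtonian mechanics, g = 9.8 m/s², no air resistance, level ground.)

v₀ = 98.43 ft/s × 0.3048 = 30.0015 m/s
R = v₀² × sin(2θ) / g = 30.0015² × sin(2 × 37°) / 9.8 = 900.09 × 0.961262 / 9.8 = 88.29 m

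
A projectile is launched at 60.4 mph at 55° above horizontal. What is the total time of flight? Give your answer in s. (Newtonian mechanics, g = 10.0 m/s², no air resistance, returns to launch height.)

v₀ = 60.4 mph × 0.44704 = 27.0012 m/s
T = 2 × v₀ × sin(θ) / g = 2 × 27.0012 × sin(55°) / 10.0 = 2 × 27.0012 × 0.819152 / 10.0 = 4.424 s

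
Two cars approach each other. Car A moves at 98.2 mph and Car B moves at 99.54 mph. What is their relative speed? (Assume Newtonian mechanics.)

v_rel = v_A + v_B = 98.2 + 99.54 = 197.74 mph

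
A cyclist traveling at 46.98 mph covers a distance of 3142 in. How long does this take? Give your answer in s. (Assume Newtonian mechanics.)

d = 3142 in × 0.0254 = 79.8068 m
v = 46.98 mph × 0.44704 = 21.0019 m/s
t = d / v = 79.8068 / 21.0019 = 3.8 s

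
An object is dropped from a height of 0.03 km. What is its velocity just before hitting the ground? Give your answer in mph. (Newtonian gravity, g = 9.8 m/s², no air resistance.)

h = 0.03 km × 1000.0 = 30.0 m
v = √(2gh) = √(2 × 9.8 × 30.0) = 24.2487 m/s
v = 24.2487 m/s / 0.44704 = 54.24 mph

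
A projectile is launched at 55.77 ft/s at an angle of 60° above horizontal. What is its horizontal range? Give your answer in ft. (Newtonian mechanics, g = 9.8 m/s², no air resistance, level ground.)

v₀ = 55.77 ft/s × 0.3048 = 16.9987 m/s
R = v₀² × sin(2θ) / g = 16.9987² × sin(2 × 60°) / 9.8 = 288.956 × 0.866025 / 9.8 = 25.535 m
R = 25.535 m / 0.3048 = 83.78 ft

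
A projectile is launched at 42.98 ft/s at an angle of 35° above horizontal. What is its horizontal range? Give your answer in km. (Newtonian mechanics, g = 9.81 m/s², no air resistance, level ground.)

v₀ = 42.98 ft/s × 0.3048 = 13.1003 m/s
R = v₀² × sin(2θ) / g = 13.1003² × sin(2 × 35°) / 9.81 = 171.618 × 0.939693 / 9.81 = 16.4392 m
R = 16.4392 m / 1000.0 = 0.01644 km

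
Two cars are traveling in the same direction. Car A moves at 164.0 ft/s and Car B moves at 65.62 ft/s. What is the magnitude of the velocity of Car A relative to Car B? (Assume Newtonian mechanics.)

v_rel = |v_A - v_B| = |164.0 - 65.62| = 98.38 ft/s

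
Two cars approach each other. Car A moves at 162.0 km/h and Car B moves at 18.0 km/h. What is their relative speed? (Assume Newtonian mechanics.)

v_rel = v_A + v_B = 162.0 + 18.0 = 180.0 km/h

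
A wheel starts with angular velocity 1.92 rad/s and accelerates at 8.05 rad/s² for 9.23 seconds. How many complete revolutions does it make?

θ = ω₀t + ½αt² = 1.92×9.23 + ½×8.05×9.23² = 360.6230225 rad
Total revolutions = θ/(2π) = 360.6230225/(2π) = 57.39
Complete revolutions = ⌊57.39⌋ = 57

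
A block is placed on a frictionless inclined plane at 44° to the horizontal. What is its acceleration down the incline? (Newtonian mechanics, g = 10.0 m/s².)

a = g sin(θ) = 10.0 × sin(44°) = 10.0 × 0.6947 = 6.95 m/s²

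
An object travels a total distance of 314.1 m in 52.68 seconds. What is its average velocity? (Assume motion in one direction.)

v_avg = Δd / Δt = 314.1 / 52.68 = 5.96 m/s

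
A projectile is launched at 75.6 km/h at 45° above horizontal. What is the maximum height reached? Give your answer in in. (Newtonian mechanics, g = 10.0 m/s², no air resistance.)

v₀ = 75.6 km/h × 0.2777777777777778 = 21.0 m/s
H = v₀² × sin²(θ) / (2g) = 21.0² × sin(45°)² / (2 × 10.0) = 441.0 × 0.5 / 20.0 = 11.025 m
H = 11.025 m / 0.0254 = 434.1 in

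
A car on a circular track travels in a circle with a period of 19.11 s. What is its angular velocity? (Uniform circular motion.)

ω = 2π/T = 2π/19.11 = 0.3288 rad/s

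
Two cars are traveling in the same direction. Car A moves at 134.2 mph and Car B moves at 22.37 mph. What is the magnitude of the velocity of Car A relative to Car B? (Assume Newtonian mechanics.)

v_rel = |v_A - v_B| = |134.2 - 22.37| = 111.83 mph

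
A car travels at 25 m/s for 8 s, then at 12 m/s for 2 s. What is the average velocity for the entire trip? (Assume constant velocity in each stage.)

d₁ = v₁t₁ = 25 × 8 = 200 m
d₂ = v₂t₂ = 12 × 2 = 24 m
d_total = 224 m, t_total = 10 s
v_avg = d_total/t_total = 224/10 = 22.4 m/s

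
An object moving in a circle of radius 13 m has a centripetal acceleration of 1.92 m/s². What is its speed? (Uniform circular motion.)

v = √(a_c × r) = √(1.92 × 13) = 5.0 m/s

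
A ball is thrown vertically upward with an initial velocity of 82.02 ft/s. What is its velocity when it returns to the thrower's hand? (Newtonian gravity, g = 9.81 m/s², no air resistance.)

By conservation of energy (no air resistance), the ball returns to the throw height with the same speed as launch, but directed downward.
|v_ground| = v₀ = 82.02 ft/s
v_ground = 82.02 ft/s (downward)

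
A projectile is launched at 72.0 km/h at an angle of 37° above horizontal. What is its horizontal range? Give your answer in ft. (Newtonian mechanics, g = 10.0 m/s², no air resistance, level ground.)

v₀ = 72.0 km/h × 0.2777777777777778 = 20.0 m/s
R = v₀² × sin(2θ) / g = 20.0² × sin(2 × 37°) / 10.0 = 400.0 × 0.961262 / 10.0 = 38.4505 m
R = 38.4505 m / 0.3048 = 126.1 ft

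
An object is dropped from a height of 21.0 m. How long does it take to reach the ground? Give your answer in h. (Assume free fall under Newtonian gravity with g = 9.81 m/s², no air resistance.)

t = √(2h/g) = √(2 × 21.0 / 9.81) = 2.06914 s
t = 2.06914 s / 3600.0 = 0.0005748 h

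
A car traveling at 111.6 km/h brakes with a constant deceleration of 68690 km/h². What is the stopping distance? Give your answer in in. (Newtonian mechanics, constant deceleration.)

v₀ = 111.6 km/h × 0.2777777777777778 = 31.0 m/s
a = 68690 km/h² × 7.716049382716049e-05 = 5.30015 m/s²
d = v₀² / (2a) = 31.0² / (2 × 5.30015) = 961.0 / 10.6003 = 90.6578 m
d = 90.6578 m / 0.0254 = 3569 in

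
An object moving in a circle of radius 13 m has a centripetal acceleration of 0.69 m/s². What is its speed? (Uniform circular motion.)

v = √(a_c × r) = √(0.69 × 13) = 2.99 m/s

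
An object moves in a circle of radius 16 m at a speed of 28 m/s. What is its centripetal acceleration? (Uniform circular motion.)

a_c = v²/r = 28²/16 = 784/16 = 49.0 m/s²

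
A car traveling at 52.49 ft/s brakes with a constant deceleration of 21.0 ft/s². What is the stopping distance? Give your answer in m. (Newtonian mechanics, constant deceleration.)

v₀ = 52.49 ft/s × 0.3048 = 15.99895 m/s
a = 21.0 ft/s² × 0.3048 = 6.4008 m/s²
d = v₀² / (2a) = 15.99895² / (2 × 6.4008) = 255.9664 / 12.8016 = 19.99 m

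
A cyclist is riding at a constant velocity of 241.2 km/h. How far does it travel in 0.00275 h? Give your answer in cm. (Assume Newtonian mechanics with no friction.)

v = 241.2 km/h × 0.2777777777777778 = 67.0 m/s
t = 0.00275 h × 3600.0 = 9.9 s
d = v × t = 67.0 × 9.9 = 663.3 m
d = 663.3 m / 0.01 = 66330 cm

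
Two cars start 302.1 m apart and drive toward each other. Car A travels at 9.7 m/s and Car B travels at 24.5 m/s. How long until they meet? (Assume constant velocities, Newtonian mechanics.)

Combined speed: v_combined = 9.7 + 24.5 = 34.2 m/s
Time to meet: t = d/v_combined = 302.1/34.2 = 8.83 s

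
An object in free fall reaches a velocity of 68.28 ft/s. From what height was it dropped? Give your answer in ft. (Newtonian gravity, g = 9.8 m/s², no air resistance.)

v = 68.28 ft/s × 0.3048 = 20.8117 m/s
h = v² / (2g) = 20.8117² / (2 × 9.8) = 22.0983 m
h = 22.0983 m / 0.3048 = 72.5 ft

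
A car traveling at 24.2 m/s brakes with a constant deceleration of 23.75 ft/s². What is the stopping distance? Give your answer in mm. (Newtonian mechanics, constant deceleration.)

a = 23.75 ft/s² × 0.3048 = 7.239 m/s²
d = v₀² / (2a) = 24.2² / (2 × 7.239) = 585.64 / 14.478 = 40.4503 m
d = 40.4503 m / 0.001 = 40450 mm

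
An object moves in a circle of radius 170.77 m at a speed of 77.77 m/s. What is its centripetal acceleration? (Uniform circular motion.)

a_c = v²/r = 77.77²/170.77 = 6048.1729/170.77 = 35.42 m/s²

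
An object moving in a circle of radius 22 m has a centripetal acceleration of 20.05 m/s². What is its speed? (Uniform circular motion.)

v = √(a_c × r) = √(20.05 × 22) = 21.0 m/s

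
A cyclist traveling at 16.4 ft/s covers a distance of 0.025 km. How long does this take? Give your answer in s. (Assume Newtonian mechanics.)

d = 0.025 km × 1000.0 = 25.0 m
v = 16.4 ft/s × 0.3048 = 4.99872 m/s
t = d / v = 25.0 / 4.99872 = 5.001 s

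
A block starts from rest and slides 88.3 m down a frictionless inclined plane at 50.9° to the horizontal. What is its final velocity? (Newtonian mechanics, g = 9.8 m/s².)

a = g sin(θ) = 9.8 × sin(50.9°) = 7.6053 m/s²
v = √(2ad) = √(2 × 7.6053 × 88.3) = 36.65 m/s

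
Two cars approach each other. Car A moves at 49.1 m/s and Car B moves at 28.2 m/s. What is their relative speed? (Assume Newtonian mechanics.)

v_rel = v_A + v_B = 49.1 + 28.2 = 77.3 m/s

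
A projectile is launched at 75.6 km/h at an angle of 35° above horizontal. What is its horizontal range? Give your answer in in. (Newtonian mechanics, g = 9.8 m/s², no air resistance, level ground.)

v₀ = 75.6 km/h × 0.2777777777777778 = 21.0 m/s
R = v₀² × sin(2θ) / g = 21.0² × sin(2 × 35°) / 9.8 = 441.0 × 0.939693 / 9.8 = 42.2862 m
R = 42.2862 m / 0.0254 = 1665 in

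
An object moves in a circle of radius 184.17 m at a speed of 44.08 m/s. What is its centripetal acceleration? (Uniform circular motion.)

a_c = v²/r = 44.08²/184.17 = 1943.0464/184.17 = 10.55 m/s²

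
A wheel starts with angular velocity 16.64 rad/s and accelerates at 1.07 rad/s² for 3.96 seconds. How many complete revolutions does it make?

θ = ω₀t + ½αt² = 16.64×3.96 + ½×1.07×3.96² = 74.284056 rad
Total revolutions = θ/(2π) = 74.284056/(2π) = 11.82
Complete revolutions = ⌊11.82⌋ = 11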